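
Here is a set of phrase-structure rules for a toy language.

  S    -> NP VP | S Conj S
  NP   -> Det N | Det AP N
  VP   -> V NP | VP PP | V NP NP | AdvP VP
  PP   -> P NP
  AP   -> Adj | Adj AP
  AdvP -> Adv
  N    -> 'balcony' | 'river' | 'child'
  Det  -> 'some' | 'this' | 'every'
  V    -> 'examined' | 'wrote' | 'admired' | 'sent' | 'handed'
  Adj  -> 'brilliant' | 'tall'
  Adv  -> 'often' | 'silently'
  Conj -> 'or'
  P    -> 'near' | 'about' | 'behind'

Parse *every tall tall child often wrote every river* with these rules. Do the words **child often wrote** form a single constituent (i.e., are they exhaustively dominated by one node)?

[S [NP [Det every] [AP [Adj tall] [AP [Adj tall]]] [N child]] [VP [AdvP [Adv often]] [VP [V wrote] [NP [Det every] [N river]]]]]
The smallest constituent containing 'child often wrote' is the S spanning 'every tall tall child often wrote every river'; no single node in the tree dominates exactly the given words.

No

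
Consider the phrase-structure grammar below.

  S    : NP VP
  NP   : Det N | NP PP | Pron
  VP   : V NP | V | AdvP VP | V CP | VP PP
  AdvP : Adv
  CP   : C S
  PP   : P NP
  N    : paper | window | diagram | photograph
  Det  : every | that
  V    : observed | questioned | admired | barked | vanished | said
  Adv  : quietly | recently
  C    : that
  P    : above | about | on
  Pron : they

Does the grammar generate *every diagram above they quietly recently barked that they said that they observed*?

[S [NP [NP [Det every] [N diagram]] [PP [P above] [NP [Pron they]]]] [VP [AdvP [Adv quietly]] [VP [AdvP [Adv recently]] [VP [V barked] [CP [C that] [S [NP [Pron they]] [VP [V said] [CP [C that] [S [NP [Pron they]] [VP [V observed]]]]]]]]]]]
The bracketing above is licensed at every node by one of the given productions, with S at the root.

Grammatical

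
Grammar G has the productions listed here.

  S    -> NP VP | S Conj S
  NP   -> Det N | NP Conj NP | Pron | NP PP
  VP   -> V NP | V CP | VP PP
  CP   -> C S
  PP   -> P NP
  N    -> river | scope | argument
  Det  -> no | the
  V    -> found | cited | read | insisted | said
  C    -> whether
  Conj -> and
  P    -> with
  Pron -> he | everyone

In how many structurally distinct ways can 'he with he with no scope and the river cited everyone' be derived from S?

5

Two of the 5 distinct bracketings:
[S [NP [NP [NP [Pron he]] [PP [P with] [NP [NP [Pron he]] [PP [P with] [NP [Det no] [N scope]]]]]] [Conj and] [NP [Det the] [N river]]] [VP [V cited] [NP [Pron everyone]]]]
[S [NP [NP [NP [NP [Pron he]] [PP [P with] [NP [Pron he]]]] [PP [P with] [NP [Det no] [N scope]]]] [Conj and] [NP [Det the] [N river]]] [VP [V cited] [NP [Pron everyone]]]]
The trees differ in how a recursive rule is bracketed over the same span.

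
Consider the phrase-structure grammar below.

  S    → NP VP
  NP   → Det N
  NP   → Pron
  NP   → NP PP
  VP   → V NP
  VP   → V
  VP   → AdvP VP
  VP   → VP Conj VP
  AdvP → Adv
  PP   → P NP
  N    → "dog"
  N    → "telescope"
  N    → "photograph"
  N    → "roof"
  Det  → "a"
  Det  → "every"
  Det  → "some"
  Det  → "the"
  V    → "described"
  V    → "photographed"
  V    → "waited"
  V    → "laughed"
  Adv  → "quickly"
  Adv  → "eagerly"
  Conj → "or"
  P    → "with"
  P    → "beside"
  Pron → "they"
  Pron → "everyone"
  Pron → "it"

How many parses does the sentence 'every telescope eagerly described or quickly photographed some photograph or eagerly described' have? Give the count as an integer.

7

Two of the 7 distinct bracketings:
[S [NP [Det every] [N telescope]] [VP [AdvP [Adv eagerly]] [VP [VP [V described]] [Conj or] [VP [AdvP [Adv quickly]] [VP [VP [V photographed] [NP [Det some] [N photograph]]] [Conj or] [VP [AdvP [Adv eagerly]] [VP [V described]]]]]]]]
[S [NP [Det every] [N telescope]] [VP [AdvP [Adv eagerly]] [VP [VP [V described]] [Conj or] [VP [VP [AdvP [Adv quickly]] [VP [V photographed] [NP [Det some] [N photograph]]]] [Conj or] [VP [AdvP [Adv eagerly]] [VP [V described]]]]]]]
The trees differ in how a recursive rule is bracketed over the same span.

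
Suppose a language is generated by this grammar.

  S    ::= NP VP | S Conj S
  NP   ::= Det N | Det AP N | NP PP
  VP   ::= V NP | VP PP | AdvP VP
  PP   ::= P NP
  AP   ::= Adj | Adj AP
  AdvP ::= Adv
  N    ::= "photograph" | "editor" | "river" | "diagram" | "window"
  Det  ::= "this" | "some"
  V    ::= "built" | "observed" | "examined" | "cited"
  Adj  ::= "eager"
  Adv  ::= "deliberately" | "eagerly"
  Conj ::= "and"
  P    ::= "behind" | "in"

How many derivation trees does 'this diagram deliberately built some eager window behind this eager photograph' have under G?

Two of the 3 distinct bracketings:
[S [NP [Det this] [N diagram]] [VP [VP [AdvP [Adv deliberately]] [VP [V built] [NP [Det some] [AP [Adj eager]] [N window]]]] [PP [P behind] [NP [Det this] [AP [Adj eager]] [N photograph]]]]]
[S [NP [Det this] [N diagram]] [VP [AdvP [Adv deliberately]] [VP [V built] [NP [NP [Det some] [AP [Adj eager]] [N window]] [PP [P behind] [NP [Det this] [AP [Adj eager]] [N photograph]]]]]]]
The difference turns on whether NP → NP PP is used at the relevant span, versus an alternative expansion of NP.

3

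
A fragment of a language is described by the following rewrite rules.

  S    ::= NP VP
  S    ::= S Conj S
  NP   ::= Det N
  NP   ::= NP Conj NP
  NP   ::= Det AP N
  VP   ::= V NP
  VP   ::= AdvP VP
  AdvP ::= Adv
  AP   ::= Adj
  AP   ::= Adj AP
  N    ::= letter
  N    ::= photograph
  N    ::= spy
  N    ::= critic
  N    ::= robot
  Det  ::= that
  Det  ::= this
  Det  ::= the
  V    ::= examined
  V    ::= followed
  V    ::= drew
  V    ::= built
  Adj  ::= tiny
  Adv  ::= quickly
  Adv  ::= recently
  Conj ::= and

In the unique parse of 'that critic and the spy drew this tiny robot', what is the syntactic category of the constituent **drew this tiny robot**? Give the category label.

VP

[S [NP [NP [Det that] [N critic]] [Conj and] [NP [Det the] [N spy]]] [VP [V drew] [NP [Det this] [AP [Adj tiny]] [N robot]]]]
The span 'drew this tiny robot' is the VP node built by VP → V NP.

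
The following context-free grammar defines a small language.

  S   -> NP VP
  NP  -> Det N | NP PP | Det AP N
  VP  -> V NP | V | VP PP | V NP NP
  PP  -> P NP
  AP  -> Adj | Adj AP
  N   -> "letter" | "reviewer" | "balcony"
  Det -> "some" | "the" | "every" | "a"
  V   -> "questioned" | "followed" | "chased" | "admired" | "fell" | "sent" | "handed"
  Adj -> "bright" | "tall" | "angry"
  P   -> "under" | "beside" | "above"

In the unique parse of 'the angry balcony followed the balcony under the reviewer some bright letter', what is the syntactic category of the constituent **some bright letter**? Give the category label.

NP

[S [NP [Det the] [AP [Adj angry]] [N balcony]] [VP [V followed] [NP [NP [Det the] [N balcony]] [PP [P under] [NP [Det the] [N reviewer]]]] [NP [Det some] [AP [Adj bright]] [N letter]]]]
The span 'some bright letter' is the NP node built by NP → Det AP N.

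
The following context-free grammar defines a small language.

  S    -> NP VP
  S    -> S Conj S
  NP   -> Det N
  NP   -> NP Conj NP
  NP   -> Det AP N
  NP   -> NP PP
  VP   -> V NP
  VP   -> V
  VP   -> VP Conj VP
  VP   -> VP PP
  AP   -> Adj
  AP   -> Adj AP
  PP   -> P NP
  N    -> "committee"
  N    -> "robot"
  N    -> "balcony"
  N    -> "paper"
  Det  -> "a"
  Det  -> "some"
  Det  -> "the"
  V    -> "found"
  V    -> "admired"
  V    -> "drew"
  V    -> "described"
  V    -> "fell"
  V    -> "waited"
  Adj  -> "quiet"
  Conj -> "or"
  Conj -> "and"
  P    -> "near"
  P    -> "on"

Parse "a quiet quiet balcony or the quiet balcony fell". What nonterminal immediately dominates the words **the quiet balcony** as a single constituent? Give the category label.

NP

[S [NP [NP [Det a] [AP [Adj quiet] [AP [Adj quiet]]] [N balcony]] [Conj or] [NP [Det the] [AP [Adj quiet]] [N balcony]]] [VP [V fell]]]
The span 'the quiet balcony' is the NP node built by NP → Det AP N.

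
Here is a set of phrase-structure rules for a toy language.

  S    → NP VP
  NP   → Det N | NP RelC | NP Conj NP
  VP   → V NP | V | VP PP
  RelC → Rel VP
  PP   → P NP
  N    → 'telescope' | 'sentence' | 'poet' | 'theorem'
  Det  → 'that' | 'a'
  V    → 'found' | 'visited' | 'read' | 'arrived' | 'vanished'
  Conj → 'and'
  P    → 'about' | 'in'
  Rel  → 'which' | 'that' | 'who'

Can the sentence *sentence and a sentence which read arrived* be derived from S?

For S → NP VP, no prefix of the string parses as an NP.

Ungrammatical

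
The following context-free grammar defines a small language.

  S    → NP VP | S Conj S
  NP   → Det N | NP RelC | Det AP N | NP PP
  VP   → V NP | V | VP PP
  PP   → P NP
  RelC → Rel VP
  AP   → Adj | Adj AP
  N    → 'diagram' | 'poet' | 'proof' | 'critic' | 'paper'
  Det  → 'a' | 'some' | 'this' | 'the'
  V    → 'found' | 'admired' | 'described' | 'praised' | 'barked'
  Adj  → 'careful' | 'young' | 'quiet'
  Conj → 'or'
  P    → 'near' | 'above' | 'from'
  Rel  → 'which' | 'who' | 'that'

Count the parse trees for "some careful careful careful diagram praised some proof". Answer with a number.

1

[S [NP [Det some] [AP [Adj careful] [AP [Adj careful] [AP [Adj careful]]]] [N diagram]] [VP [V praised] [NP [Det some] [N proof]]]]
No rule offers an alternative attachment or grouping for any span, so this is the only derivation.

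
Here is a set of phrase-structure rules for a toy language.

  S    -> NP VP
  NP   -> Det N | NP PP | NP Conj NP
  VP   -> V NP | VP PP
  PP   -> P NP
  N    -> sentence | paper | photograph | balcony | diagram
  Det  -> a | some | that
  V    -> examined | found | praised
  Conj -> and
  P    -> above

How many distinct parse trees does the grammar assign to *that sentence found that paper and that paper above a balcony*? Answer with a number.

Two of the 3 distinct bracketings:
[S [NP [Det that] [N sentence]] [VP [V found] [NP [NP [NP [Det that] [N paper]] [Conj and] [NP [Det that] [N paper]]] [PP [P above] [NP [Det a] [N balcony]]]]]]
[S [NP [Det that] [N sentence]] [VP [V found] [NP [NP [Det that] [N paper]] [Conj and] [NP [NP [Det that] [N paper]] [PP [P above] [NP [Det a] [N balcony]]]]]]]
The trees differ in how a recursive rule is bracketed over the same span.

3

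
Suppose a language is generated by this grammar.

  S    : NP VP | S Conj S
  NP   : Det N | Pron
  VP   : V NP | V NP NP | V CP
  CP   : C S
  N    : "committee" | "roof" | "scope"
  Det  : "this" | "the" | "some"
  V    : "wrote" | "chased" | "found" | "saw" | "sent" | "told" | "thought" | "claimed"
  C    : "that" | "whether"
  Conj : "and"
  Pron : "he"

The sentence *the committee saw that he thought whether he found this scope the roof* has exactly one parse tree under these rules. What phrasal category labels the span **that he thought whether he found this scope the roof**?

CP

S
  NP
    Det: the
    N: committee
  VP
    V: saw
    CP
      C: that
      S
        NP
          Pron: he
        VP
          V: thought
          CP
            C: whether
            S
              NP
                Pron: he
              VP
                V: found
                NP
                  Det: this
                  N: scope
                NP
                  Det: the
                  N: roof
The span 'that he thought whether he found this scope the roof' is the CP node built by CP → C S.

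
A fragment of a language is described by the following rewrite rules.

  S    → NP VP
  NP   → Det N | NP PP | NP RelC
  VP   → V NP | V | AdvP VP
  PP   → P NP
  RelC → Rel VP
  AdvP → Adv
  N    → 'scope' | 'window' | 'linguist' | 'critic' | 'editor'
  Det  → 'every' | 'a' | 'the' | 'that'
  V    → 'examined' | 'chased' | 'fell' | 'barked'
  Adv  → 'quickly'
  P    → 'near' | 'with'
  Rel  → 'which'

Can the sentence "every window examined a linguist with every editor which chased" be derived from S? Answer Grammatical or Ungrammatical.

Grammatical

[S [NP [Det every] [N window]] [VP [V examined] [NP [NP [Det a] [N linguist]] [PP [P with] [NP [NP [Det every] [N editor]] [RelC [Rel which] [VP [V chased]]]]]]]]
The bracketing above is licensed at every node by one of the given productions, with S at the root.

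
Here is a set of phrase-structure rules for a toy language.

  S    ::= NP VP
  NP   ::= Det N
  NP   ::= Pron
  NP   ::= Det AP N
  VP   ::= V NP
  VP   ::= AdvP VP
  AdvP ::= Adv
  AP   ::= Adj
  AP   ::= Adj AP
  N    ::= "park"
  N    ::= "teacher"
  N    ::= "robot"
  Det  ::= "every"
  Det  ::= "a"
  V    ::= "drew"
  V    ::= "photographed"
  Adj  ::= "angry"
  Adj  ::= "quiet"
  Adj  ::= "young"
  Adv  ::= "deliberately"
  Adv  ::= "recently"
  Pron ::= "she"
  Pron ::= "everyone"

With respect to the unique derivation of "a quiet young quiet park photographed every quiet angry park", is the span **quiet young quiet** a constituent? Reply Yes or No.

Yes

[S [NP [Det a] [AP [Adj quiet] [AP [Adj young] [AP [Adj quiet]]]] [N park]] [VP [V photographed] [NP [Det every] [AP [Adj quiet] [AP [Adj angry]]] [N park]]]]
The words 'quiet young quiet' are exhaustively dominated by a single AP node (built by AP → Adj AP), so they form a constituent.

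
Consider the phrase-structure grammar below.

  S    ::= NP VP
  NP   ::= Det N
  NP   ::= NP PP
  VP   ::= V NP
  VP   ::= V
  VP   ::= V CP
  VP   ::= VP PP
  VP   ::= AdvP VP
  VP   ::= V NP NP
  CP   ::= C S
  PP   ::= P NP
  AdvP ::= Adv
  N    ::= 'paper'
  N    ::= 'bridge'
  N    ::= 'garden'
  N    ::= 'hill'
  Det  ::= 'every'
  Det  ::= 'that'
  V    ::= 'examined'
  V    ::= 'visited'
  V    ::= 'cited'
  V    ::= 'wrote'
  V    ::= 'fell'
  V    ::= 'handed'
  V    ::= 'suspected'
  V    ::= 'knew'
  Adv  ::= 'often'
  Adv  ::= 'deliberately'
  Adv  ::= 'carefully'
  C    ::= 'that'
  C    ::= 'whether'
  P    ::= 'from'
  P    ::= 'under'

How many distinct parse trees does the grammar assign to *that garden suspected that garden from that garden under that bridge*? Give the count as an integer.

5

Two of the 5 distinct bracketings:
[S [NP [Det that] [N garden]] [VP [V suspected] [NP [NP [Det that] [N garden]] [PP [P from] [NP [NP [Det that] [N garden]] [PP [P under] [NP [Det that] [N bridge]]]]]]]]
[S [NP [Det that] [N garden]] [VP [V suspected] [NP [NP [NP [Det that] [N garden]] [PP [P from] [NP [Det that] [N garden]]]] [PP [P under] [NP [Det that] [N bridge]]]]]]
The trees differ in how a recursive rule is bracketed over the same span.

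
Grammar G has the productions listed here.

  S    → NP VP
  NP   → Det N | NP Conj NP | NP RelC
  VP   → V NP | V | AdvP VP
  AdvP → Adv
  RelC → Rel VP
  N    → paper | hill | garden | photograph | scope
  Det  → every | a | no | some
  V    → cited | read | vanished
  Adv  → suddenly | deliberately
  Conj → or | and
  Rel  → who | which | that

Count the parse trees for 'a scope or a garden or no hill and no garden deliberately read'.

Two of the 5 distinct bracketings:
[S [NP [NP [Det a] [N scope]] [Conj or] [NP [NP [Det a] [N garden]] [Conj or] [NP [NP [Det no] [N hill]] [Conj and] [NP [Det no] [N garden]]]]] [VP [AdvP [Adv deliberately]] [VP [V read]]]]
[S [NP [NP [Det a] [N scope]] [Conj or] [NP [NP [NP [Det a] [N garden]] [Conj or] [NP [Det no] [N hill]]] [Conj and] [NP [Det no] [N garden]]]] [VP [AdvP [Adv deliberately]] [VP [V read]]]]
The trees differ in how a recursive rule is bracketed over the same span.

5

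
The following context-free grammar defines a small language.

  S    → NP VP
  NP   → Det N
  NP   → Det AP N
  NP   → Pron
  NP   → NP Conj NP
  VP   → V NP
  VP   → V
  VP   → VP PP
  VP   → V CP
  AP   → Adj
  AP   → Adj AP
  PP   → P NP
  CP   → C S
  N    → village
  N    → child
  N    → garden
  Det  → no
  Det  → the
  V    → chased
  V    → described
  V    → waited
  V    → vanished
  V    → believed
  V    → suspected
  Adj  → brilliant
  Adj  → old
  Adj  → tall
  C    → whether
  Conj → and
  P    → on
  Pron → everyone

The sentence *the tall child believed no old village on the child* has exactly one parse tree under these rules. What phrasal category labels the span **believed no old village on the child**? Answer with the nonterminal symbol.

S
  NP
    Det: the
    AP
      Adj: tall
    N: child
  VP
    VP
      V: believed
      NP
        Det: no
        AP
          Adj: old
        N: village
    PP
      P: on
      NP
        Det: the
        N: child
The span 'believed no old village on the child' is the VP node built by VP → VP PP.

VP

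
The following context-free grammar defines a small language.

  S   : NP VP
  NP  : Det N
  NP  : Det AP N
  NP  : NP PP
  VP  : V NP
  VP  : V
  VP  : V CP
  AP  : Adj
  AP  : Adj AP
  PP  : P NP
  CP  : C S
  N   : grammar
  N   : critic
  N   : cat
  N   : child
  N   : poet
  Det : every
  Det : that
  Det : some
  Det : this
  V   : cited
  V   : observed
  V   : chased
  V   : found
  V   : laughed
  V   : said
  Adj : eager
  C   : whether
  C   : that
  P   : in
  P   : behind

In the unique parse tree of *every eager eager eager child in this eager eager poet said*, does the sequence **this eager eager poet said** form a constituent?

No

[S [NP [NP [Det every] [AP [Adj eager] [AP [Adj eager] [AP [Adj eager]]]] [N child]] [PP [P in] [NP [Det this] [AP [Adj eager] [AP [Adj eager]]] [N poet]]]] [VP [V said]]]
The smallest constituent containing 'this eager eager poet said' is the S spanning 'every eager eager eager child in this eager eager poet said'; no single node in the tree dominates exactly the given words.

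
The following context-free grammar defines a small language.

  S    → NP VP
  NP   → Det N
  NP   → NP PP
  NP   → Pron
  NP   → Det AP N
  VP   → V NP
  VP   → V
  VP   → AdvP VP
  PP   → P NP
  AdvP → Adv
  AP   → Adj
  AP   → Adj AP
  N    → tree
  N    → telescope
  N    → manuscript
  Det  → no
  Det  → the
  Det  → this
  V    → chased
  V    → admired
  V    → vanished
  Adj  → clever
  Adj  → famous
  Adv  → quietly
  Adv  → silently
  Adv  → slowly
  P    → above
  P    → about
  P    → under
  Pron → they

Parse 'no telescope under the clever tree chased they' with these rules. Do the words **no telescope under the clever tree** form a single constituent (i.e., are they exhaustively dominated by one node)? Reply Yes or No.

Yes

[S [NP [NP [Det no] [N telescope]] [PP [P under] [NP [Det the] [AP [Adj clever]] [N tree]]]] [VP [V chased] [NP [Pron they]]]]
The words 'no telescope under the clever tree' are exhaustively dominated by a single NP node (built by NP → NP PP), so they form a constituent.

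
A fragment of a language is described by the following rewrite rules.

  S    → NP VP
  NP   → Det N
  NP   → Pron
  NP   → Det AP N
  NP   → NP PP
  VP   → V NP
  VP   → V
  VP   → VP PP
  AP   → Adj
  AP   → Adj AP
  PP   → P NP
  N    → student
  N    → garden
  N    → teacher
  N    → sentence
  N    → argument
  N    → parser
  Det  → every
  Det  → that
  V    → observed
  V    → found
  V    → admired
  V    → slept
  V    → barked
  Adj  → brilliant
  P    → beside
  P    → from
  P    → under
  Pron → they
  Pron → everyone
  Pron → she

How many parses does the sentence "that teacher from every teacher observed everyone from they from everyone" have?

Two of the 5 distinct bracketings:
[S [NP [NP [Det that] [N teacher]] [PP [P from] [NP [Det every] [N teacher]]]] [VP [V observed] [NP [NP [Pron everyone]] [PP [P from] [NP [NP [Pron they]] [PP [P from] [NP [Pron everyone]]]]]]]]
[S [NP [NP [Det that] [N teacher]] [PP [P from] [NP [Det every] [N teacher]]]] [VP [V observed] [NP [NP [NP [Pron everyone]] [PP [P from] [NP [Pron they]]]] [PP [P from] [NP [Pron everyone]]]]]]
The trees differ in how a recursive rule is bracketed over the same span.

5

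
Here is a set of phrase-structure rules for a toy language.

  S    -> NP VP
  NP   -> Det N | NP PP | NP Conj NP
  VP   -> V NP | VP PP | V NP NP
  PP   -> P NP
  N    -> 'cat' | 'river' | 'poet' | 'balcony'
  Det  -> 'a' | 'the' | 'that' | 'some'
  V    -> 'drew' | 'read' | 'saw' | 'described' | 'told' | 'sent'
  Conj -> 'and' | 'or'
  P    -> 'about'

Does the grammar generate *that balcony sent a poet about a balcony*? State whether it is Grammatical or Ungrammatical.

Grammatical

[S [NP [Det that] [N balcony]] [VP [V sent] [NP [NP [Det a] [N poet]] [PP [P about] [NP [Det a] [N balcony]]]]]]
Each bracket corresponds to one application of a listed rule, so the string is derivable from S.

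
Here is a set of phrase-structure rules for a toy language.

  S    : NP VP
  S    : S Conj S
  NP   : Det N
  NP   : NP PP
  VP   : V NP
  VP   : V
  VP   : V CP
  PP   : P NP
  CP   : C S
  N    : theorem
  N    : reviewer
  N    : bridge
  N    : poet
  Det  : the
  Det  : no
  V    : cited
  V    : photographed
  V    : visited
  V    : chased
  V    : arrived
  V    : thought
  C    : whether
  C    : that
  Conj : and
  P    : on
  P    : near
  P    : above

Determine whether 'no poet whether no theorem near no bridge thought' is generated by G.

Ungrammatical

An N word can never sit immediately before a C word in any string this grammar generates, so the substring 'poet whether' rules out a derivation.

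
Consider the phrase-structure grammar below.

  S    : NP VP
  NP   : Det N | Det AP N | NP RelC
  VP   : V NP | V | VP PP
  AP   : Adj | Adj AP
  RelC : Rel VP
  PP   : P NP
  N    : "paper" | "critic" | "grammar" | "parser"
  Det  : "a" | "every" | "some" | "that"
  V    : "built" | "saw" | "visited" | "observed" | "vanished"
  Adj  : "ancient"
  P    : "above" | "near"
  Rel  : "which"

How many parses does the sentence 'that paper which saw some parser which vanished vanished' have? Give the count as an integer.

The two bracketings:
[S [NP [NP [Det that] [N paper]] [RelC [Rel which] [VP [V saw] [NP [NP [Det some] [N parser]] [RelC [Rel which] [VP [V vanished]]]]]]] [VP [V vanished]]]
[S [NP [NP [NP [Det that] [N paper]] [RelC [Rel which] [VP [V saw] [NP [Det some] [N parser]]]]] [RelC [Rel which] [VP [V vanished]]]] [VP [V vanished]]]
The trees differ in how a recursive rule is bracketed over the same span.

2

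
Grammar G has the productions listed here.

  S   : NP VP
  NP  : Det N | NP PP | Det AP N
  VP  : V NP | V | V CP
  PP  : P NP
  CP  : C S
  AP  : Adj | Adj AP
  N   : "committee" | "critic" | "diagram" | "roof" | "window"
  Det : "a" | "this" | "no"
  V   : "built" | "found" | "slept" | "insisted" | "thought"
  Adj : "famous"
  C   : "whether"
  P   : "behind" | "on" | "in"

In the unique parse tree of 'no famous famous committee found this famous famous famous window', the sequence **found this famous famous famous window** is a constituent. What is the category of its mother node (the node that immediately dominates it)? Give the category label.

S

S
  NP
    Det: no
    AP
      Adj: famous
      AP
        Adj: famous
    N: committee
  VP
    V: found
    NP
      Det: this
      AP
        Adj: famous
        AP
          Adj: famous
          AP
            Adj: famous
      N: window
The span 'found this famous famous famous window' is the VP node built by VP → V NP.
Its mother is the S built by S → NP VP.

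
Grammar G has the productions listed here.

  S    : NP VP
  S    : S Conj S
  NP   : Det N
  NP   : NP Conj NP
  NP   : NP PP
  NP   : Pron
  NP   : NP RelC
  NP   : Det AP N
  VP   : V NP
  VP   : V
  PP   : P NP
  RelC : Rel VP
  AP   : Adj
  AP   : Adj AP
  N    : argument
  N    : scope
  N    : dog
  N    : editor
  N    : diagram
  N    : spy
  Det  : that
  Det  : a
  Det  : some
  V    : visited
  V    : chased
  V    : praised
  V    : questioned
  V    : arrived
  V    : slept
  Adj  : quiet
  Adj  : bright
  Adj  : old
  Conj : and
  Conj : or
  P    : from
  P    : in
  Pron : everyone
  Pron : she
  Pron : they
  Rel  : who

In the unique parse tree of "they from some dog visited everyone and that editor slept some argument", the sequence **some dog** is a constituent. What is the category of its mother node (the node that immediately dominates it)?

[S [S [NP [NP [Pron they]] [PP [P from] [NP [Det some] [N dog]]]] [VP [V visited] [NP [Pron everyone]]]] [Conj and] [S [NP [Det that] [N editor]] [VP [V slept] [NP [Det some] [N argument]]]]]
The span 'some dog' is the NP node built by NP → Det N.
Its mother is the PP built by PP → P NP.

PP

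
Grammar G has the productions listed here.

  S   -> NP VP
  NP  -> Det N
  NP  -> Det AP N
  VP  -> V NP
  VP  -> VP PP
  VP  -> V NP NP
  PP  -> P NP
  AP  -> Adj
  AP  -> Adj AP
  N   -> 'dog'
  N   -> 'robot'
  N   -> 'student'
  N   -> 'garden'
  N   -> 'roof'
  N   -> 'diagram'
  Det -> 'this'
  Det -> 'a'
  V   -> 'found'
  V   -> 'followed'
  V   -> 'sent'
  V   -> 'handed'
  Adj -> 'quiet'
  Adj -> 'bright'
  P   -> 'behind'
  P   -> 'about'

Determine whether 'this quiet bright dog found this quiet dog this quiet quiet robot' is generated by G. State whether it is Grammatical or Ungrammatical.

Grammatical

S
  NP
    Det: this
    AP
      Adj: quiet
      AP
        Adj: bright
    N: dog
  VP
    V: found
    NP
      Det: this
      AP
        Adj: quiet
      N: dog
    NP
      Det: this
      AP
        Adj: quiet
        AP
          Adj: quiet
      N: robot
Each bracket corresponds to one application of a listed rule, so the string is derivable from S.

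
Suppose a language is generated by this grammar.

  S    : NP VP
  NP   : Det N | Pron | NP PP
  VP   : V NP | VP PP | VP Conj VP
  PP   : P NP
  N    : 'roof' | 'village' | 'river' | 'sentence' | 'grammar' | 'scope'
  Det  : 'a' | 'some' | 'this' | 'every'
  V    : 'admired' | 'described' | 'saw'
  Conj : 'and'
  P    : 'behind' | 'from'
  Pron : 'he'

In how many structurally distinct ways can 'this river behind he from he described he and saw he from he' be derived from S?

6

Two of the 6 distinct bracketings:
[S [NP [NP [Det this] [N river]] [PP [P behind] [NP [NP [Pron he]] [PP [P from] [NP [Pron he]]]]]] [VP [VP [VP [V described] [NP [Pron he]]] [Conj and] [VP [V saw] [NP [Pron he]]]] [PP [P from] [NP [Pron he]]]]]
[S [NP [NP [Det this] [N river]] [PP [P behind] [NP [NP [Pron he]] [PP [P from] [NP [Pron he]]]]]] [VP [VP [V described] [NP [Pron he]]] [Conj and] [VP [V saw] [NP [NP [Pron he]] [PP [P from] [NP [Pron he]]]]]]]
The difference turns on whether VP → VP PP is used at the relevant span, versus an alternative expansion of VP.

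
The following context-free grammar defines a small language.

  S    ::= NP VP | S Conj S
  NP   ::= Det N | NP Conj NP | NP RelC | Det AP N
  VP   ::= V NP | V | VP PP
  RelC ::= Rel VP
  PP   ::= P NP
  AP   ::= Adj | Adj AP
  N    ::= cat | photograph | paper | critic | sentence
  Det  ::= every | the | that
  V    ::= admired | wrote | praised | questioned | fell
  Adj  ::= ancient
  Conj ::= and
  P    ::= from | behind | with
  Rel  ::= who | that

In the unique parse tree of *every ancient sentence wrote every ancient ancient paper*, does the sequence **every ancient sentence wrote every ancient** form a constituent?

No

[S [NP [Det every] [AP [Adj ancient]] [N sentence]] [VP [V wrote] [NP [Det every] [AP [Adj ancient] [AP [Adj ancient]]] [N paper]]]]
The smallest constituent containing 'every ancient sentence wrote every ancient' is the S spanning 'every ancient sentence wrote every ancient ancient paper'; no single node in the tree dominates exactly the given words.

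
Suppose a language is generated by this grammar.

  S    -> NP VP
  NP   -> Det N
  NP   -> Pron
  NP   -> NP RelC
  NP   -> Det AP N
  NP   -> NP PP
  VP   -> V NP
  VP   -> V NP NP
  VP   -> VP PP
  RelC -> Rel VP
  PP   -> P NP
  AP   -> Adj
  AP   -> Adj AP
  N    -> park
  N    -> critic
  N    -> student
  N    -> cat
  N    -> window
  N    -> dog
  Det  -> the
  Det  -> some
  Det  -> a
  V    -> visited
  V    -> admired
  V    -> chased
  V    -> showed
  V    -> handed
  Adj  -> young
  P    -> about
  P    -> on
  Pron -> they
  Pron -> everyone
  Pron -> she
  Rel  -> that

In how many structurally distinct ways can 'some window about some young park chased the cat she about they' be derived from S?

The two bracketings:
[S [NP [NP [Det some] [N window]] [PP [P about] [NP [Det some] [AP [Adj young]] [N park]]]] [VP [V chased] [NP [Det the] [N cat]] [NP [NP [Pron she]] [PP [P about] [NP [Pron they]]]]]]
[S [NP [NP [Det some] [N window]] [PP [P about] [NP [Det some] [AP [Adj young]] [N park]]]] [VP [VP [V chased] [NP [Det the] [N cat]] [NP [Pron she]]] [PP [P about] [NP [Pron they]]]]]
The difference turns on whether VP → VP PP is used at the relevant span, versus an alternative expansion of VP.

2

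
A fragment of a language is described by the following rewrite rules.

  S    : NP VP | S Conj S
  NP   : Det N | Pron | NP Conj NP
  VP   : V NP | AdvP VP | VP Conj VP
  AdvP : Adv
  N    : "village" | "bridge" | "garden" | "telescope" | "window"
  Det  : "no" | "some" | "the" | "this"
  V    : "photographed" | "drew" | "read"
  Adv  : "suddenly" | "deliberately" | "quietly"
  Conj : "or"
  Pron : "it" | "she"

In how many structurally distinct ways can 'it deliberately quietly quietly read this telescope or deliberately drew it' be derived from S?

Two of the 4 distinct bracketings:
[S [NP [Pron it]] [VP [AdvP [Adv deliberately]] [VP [AdvP [Adv quietly]] [VP [AdvP [Adv quietly]] [VP [VP [V read] [NP [Det this] [N telescope]]] [Conj or] [VP [AdvP [Adv deliberately]] [VP [V drew] [NP [Pron it]]]]]]]]]
[S [NP [Pron it]] [VP [AdvP [Adv deliberately]] [VP [AdvP [Adv quietly]] [VP [VP [AdvP [Adv quietly]] [VP [V read] [NP [Det this] [N telescope]]]] [Conj or] [VP [AdvP [Adv deliberately]] [VP [V drew] [NP [Pron it]]]]]]]]
The trees differ in how a recursive rule is bracketed over the same span.

4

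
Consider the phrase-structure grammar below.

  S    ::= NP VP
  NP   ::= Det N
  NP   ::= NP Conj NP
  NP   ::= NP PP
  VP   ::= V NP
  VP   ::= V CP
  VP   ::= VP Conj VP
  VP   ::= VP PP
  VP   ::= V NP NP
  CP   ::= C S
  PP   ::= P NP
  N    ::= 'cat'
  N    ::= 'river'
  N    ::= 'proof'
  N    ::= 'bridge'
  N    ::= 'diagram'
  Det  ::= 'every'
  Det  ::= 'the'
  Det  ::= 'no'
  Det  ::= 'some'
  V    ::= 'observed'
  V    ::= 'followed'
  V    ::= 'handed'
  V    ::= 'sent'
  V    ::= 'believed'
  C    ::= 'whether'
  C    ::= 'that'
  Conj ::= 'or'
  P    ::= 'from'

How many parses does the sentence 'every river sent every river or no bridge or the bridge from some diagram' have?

Two of the 7 distinct bracketings:
[S [NP [Det every] [N river]] [VP [V sent] [NP [NP [Det every] [N river]] [Conj or] [NP [NP [Det no] [N bridge]] [Conj or] [NP [NP [Det the] [N bridge]] [PP [P from] [NP [Det some] [N diagram]]]]]]]]
[S [NP [Det every] [N river]] [VP [V sent] [NP [NP [Det every] [N river]] [Conj or] [NP [NP [NP [Det no] [N bridge]] [Conj or] [NP [Det the] [N bridge]]] [PP [P from] [NP [Det some] [N diagram]]]]]]]
The trees differ in how a recursive rule is bracketed over the same span.

7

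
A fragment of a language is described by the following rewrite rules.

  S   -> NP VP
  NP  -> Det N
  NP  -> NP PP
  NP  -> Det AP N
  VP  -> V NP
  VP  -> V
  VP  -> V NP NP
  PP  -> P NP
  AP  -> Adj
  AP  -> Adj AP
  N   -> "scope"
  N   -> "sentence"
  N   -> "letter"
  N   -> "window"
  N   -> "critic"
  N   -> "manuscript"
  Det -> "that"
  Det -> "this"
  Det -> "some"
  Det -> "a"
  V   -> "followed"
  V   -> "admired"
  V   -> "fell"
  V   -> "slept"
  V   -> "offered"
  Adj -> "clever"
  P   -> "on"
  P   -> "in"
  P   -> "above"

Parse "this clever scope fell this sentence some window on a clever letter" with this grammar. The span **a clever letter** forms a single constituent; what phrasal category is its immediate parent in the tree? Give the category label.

PP

[S [NP [Det this] [AP [Adj clever]] [N scope]] [VP [V fell] [NP [Det this] [N sentence]] [NP [NP [Det some] [N window]] [PP [P on] [NP [Det a] [AP [Adj clever]] [N letter]]]]]]
The span 'a clever letter' is the NP node built by NP → Det AP N.
Its mother is the PP built by PP → P NP.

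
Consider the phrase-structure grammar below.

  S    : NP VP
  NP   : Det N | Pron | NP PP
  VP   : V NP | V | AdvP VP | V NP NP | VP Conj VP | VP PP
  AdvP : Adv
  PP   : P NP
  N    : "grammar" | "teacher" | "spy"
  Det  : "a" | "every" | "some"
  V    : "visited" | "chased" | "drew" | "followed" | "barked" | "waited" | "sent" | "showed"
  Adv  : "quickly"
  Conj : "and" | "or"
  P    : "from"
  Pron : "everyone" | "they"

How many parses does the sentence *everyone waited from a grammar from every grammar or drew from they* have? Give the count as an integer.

4

Two of the 4 distinct bracketings:
[S [NP [Pron everyone]] [VP [VP [VP [V waited]] [PP [P from] [NP [NP [Det a] [N grammar]] [PP [P from] [NP [Det every] [N grammar]]]]]] [Conj or] [VP [VP [V drew]] [PP [P from] [NP [Pron they]]]]]]
[S [NP [Pron everyone]] [VP [VP [VP [VP [V waited]] [PP [P from] [NP [Det a] [N grammar]]]] [PP [P from] [NP [Det every] [N grammar]]]] [Conj or] [VP [VP [V drew]] [PP [P from] [NP [Pron they]]]]]]
The difference turns on whether NP → NP PP is used at the relevant span, versus an alternative expansion of NP.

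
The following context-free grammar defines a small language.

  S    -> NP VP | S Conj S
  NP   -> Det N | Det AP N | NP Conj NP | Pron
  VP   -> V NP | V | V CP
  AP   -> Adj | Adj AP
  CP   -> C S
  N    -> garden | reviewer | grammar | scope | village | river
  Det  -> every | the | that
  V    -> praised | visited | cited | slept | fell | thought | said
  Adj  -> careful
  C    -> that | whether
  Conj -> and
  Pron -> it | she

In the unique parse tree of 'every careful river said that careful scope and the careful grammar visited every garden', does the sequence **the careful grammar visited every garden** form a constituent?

Yes

[S [S [NP [Det every] [AP [Adj careful]] [N river]] [VP [V said] [NP [Det that] [AP [Adj careful]] [N scope]]]] [Conj and] [S [NP [Det the] [AP [Adj careful]] [N grammar]] [VP [V visited] [NP [Det every] [N garden]]]]]
The words 'the careful grammar visited every garden' are exhaustively dominated by a single S node (built by S → NP VP), so they form a constituent.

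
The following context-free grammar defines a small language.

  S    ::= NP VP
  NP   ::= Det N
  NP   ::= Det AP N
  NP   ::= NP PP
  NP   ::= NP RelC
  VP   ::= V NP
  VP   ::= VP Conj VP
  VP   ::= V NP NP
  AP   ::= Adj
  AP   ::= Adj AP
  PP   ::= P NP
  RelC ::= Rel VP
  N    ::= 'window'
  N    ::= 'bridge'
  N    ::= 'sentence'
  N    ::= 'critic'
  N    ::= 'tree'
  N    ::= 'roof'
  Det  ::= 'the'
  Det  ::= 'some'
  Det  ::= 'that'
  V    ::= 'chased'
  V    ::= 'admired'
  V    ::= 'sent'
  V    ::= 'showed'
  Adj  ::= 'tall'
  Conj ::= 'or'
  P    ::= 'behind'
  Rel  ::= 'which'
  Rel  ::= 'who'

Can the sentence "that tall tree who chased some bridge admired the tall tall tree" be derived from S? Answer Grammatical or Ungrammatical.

Grammatical

[S [NP [NP [Det that] [AP [Adj tall]] [N tree]] [RelC [Rel who] [VP [V chased] [NP [Det some] [N bridge]]]]] [VP [V admired] [NP [Det the] [AP [Adj tall] [AP [Adj tall]]] [N tree]]]]
The bracketing above is licensed at every node by one of the given productions, with S at the root.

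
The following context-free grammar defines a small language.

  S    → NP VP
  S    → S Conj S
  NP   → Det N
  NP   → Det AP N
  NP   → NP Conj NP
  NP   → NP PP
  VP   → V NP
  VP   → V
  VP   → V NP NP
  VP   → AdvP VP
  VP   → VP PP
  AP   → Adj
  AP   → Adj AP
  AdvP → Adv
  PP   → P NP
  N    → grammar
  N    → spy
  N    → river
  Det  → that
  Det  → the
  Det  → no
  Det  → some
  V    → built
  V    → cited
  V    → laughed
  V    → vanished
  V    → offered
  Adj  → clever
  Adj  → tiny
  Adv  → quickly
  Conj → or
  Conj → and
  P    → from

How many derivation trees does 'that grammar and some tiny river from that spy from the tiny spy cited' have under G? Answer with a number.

5

Two of the 5 distinct bracketings:
[S [NP [NP [Det that] [N grammar]] [Conj and] [NP [NP [Det some] [AP [Adj tiny]] [N river]] [PP [P from] [NP [NP [Det that] [N spy]] [PP [P from] [NP [Det the] [AP [Adj tiny]] [N spy]]]]]]] [VP [V cited]]]
[S [NP [NP [Det that] [N grammar]] [Conj and] [NP [NP [NP [Det some] [AP [Adj tiny]] [N river]] [PP [P from] [NP [Det that] [N spy]]]] [PP [P from] [NP [Det the] [AP [Adj tiny]] [N spy]]]]] [VP [V cited]]]
The trees differ in how a recursive rule is bracketed over the same span.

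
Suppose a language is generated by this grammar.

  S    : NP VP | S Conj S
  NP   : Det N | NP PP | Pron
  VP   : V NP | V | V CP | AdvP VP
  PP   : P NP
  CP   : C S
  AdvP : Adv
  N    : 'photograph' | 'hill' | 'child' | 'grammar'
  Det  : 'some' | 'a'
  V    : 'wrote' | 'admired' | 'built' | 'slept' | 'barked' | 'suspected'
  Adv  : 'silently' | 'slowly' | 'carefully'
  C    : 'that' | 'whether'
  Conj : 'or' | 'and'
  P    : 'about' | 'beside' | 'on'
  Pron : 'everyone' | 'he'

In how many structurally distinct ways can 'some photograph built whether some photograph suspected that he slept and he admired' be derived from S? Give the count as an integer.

Two of the 3 distinct bracketings:
[S [NP [Det some] [N photograph]] [VP [V built] [CP [C whether] [S [NP [Det some] [N photograph]] [VP [V suspected] [CP [C that] [S [S [NP [Pron he]] [VP [V slept]]] [Conj and] [S [NP [Pron he]] [VP [V admired]]]]]]]]]]
[S [NP [Det some] [N photograph]] [VP [V built] [CP [C whether] [S [S [NP [Det some] [N photograph]] [VP [V suspected] [CP [C that] [S [NP [Pron he]] [VP [V slept]]]]]] [Conj and] [S [NP [Pron he]] [VP [V admired]]]]]]]
The trees differ in how a recursive rule is bracketed over the same span.

3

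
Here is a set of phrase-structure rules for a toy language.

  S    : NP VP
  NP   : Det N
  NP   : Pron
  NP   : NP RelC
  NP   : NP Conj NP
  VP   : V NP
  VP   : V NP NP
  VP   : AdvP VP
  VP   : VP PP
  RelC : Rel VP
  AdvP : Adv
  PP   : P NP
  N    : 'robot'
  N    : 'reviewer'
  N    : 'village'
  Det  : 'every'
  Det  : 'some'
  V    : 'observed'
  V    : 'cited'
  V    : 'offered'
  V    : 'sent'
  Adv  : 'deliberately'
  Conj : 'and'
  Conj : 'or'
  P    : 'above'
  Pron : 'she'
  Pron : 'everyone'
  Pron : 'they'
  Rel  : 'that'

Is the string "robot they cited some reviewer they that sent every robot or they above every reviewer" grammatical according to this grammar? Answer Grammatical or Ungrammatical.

For S → NP VP, no prefix of the string parses as an NP.

Ungrammatical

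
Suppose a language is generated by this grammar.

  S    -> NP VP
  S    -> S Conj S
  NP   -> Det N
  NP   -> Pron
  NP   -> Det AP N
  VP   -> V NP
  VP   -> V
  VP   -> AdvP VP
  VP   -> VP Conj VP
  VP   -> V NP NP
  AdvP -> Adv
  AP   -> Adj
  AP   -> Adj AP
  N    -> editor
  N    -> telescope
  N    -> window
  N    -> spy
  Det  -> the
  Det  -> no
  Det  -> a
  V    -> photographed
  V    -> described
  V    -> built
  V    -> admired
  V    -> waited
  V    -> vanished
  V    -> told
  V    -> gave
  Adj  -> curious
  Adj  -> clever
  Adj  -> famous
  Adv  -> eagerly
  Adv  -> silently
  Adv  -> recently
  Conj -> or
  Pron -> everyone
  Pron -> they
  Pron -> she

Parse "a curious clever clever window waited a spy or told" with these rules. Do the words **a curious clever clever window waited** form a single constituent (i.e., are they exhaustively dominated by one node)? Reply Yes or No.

[S [NP [Det a] [AP [Adj curious] [AP [Adj clever] [AP [Adj clever]]]] [N window]] [VP [VP [V waited] [NP [Det a] [N spy]]] [Conj or] [VP [V told]]]]
The smallest constituent containing 'a curious clever clever window waited' is the S spanning 'a curious clever clever window waited a spy or told'; no single node in the tree dominates exactly the given words.

No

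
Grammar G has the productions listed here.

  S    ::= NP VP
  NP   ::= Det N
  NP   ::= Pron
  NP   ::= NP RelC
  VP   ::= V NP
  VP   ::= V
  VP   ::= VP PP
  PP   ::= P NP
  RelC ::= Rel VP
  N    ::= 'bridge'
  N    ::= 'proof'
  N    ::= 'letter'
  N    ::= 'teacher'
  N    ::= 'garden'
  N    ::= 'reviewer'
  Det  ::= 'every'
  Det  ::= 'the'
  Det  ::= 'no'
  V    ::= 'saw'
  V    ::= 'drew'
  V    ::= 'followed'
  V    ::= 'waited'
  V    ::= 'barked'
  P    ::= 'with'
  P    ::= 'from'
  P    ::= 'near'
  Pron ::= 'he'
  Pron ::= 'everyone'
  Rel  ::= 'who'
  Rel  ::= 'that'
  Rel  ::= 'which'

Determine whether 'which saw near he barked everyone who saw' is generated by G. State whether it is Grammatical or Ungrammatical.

For S → NP VP, no prefix of the string parses as an NP.

Ungrammatical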